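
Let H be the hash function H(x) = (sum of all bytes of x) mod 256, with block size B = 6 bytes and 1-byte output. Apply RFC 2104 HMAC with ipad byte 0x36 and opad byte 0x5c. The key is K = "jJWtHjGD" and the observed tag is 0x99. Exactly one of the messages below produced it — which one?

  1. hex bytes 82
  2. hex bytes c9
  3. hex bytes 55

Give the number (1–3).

3

Key "jJWtHjGD" = 6a 4a 57 74 48 6a 47 44 is 8 bytes > B = 6, so hash it first: H(key) = bc, then zero-pad to 6 bytes: K' = bc 00 00 00 00 00.
K' ⊕ ipad = 8a 36 36 36 36 36; K' ⊕ opad = e0 5c 5c 5c 5c 5c.
m1: inner = H(8a 36 36 36 36 36 82) = 1a; tag = H(e0 5c 5c 5c 5c 5c 1a) = c6
m2: inner = H(8a 36 36 36 36 36 c9) = 61; tag = H(e0 5c 5c 5c 5c 5c 61) = 0d
m3: inner = H(8a 36 36 36 36 36 55) = ed; tag = H(e0 5c 5c 5c 5c 5c ed) = 99 ← matches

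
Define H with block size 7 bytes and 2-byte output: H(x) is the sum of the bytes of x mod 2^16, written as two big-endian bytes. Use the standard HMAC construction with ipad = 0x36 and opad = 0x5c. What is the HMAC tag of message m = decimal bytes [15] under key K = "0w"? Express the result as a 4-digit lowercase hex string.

02c8

Key "0w" = 30 77 is 2 bytes ≤ B = 7; zero-pad to 7 bytes: K' = 30 77 00 00 00 00 00.
K' ⊕ ipad = 06 41 36 36 36 36 36.  K' ⊕ opad = 6c 2b 5c 5c 5c 5c 5c.
Inner input = (K'⊕ipad) ∥ m = 06 41 36 36 36 36 36 ∥ 0f.
Inner hash: sum = 6+65+54+54+54+54+54+15 = 356 → 01 64.
Outer input = (K'⊕opad) ∥ inner = 6c 2b 5c 5c 5c 5c 5c ∥ 01 64.
Outer hash (tag): sum = 108+43+92+92+92+92+92+1+100 = 712 → 02 c8.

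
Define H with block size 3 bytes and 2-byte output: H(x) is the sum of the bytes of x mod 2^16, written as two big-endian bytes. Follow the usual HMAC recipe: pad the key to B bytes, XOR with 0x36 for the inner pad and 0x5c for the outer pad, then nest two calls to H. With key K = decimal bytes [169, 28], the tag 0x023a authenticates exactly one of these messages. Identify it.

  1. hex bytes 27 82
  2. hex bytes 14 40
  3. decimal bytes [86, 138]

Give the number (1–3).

1

Key decimal bytes [169, 28] = a9 1c is 2 bytes ≤ B = 3; zero-pad to 3 bytes: K' = a9 1c 00.
K' ⊕ ipad = 9f 2a 36; K' ⊕ opad = f5 40 5c.
m1: inner = H(9f 2a 36 27 82) = 01 a8; tag = H(f5 40 5c 01 a8) = 023a ← matches
m2: inner = H(9f 2a 36 14 40) = 01 53; tag = H(f5 40 5c 01 53) = 01e5
m3: inner = H(9f 2a 36 56 8a) = 01 df; tag = H(f5 40 5c 01 df) = 0271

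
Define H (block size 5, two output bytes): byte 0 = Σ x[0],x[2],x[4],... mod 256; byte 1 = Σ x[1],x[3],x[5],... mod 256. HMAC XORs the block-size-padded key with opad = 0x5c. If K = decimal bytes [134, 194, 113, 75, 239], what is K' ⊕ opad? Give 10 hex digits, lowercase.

Key decimal bytes [134, 194, 113, 75, 239] = 86 c2 71 4b ef is exactly B = 5 bytes: K' = 86 c2 71 4b ef.
XOR each byte with 0x5c: 86⊕5c=da, c2⊕5c=9e, 71⊕5c=2d, 4b⊕5c=17, ef⊕5c=b3.

da9e2d17b3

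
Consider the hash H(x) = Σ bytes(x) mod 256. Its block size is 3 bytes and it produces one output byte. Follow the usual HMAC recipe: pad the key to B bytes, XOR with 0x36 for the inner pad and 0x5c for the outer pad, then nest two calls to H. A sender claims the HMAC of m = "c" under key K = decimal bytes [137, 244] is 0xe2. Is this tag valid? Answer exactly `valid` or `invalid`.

Key decimal bytes [137, 244] = 89 f4 is 2 bytes ≤ B = 3; zero-pad to 3 bytes: K' = 89 f4 00.
K' ⊕ ipad = bf c2 36; K' ⊕ opad = d5 a8 5c.
Inner hash: sum = 191+194+54+99 = 538; mod 256 = 26 → 1a.
Outer hash (recomputed tag): sum = 213+168+92+26 = 499; mod 256 = 243 → f3.
Recomputed tag = f3; claimed = e2 → mismatch.

invalid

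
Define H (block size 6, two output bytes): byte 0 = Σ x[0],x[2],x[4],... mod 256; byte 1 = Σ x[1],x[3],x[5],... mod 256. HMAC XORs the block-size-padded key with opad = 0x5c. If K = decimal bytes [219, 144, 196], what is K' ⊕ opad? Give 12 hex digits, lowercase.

Key decimal bytes [219, 144, 196] = db 90 c4 is 3 bytes ≤ B = 6; zero-pad to 6 bytes: K' = db 90 c4 00 00 00.
XOR each byte with 0x5c: db⊕5c=87, 90⊕5c=cc, c4⊕5c=98, 00⊕5c=5c, 00⊕5c=5c, 00⊕5c=5c.

87cc985c5c5c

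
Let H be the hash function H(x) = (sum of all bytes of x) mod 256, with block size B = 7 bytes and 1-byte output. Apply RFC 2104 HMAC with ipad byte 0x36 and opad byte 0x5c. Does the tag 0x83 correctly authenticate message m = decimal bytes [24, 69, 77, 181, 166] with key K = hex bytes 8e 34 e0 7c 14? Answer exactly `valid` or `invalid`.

Key hex bytes 8e 34 e0 7c 14 is 5 bytes ≤ B = 7; zero-pad to 7 bytes: K' = 8e 34 e0 7c 14 00 00.
K' ⊕ ipad = b8 02 d6 4a 22 36 36; K' ⊕ opad = d2 68 bc 20 48 5c 5c.
Inner hash: sum = 184+2+214+74+34+54+54+24+69+77+181+166 = 1133; mod 256 = 109 → 6d.
Outer hash (recomputed tag): sum = 210+104+188+32+72+92+92+109 = 899; mod 256 = 131 → 83.
Recomputed tag = 83; claimed = 83 → match.

valid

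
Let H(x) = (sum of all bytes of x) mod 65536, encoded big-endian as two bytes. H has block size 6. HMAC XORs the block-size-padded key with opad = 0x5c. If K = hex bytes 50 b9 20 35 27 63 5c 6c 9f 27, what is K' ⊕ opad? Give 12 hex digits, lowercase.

Key hex bytes 50 b9 20 35 27 63 5c 6c 9f 27 is 10 bytes > B = 6, so hash it first: H(key) = 03 76, then zero-pad to 6 bytes: K' = 03 76 00 00 00 00.
XOR each byte with 0x5c: 03⊕5c=5f, 76⊕5c=2a, 00⊕5c=5c, 00⊕5c=5c, 00⊕5c=5c, 00⊕5c=5c.

5f2a5c5c5c5c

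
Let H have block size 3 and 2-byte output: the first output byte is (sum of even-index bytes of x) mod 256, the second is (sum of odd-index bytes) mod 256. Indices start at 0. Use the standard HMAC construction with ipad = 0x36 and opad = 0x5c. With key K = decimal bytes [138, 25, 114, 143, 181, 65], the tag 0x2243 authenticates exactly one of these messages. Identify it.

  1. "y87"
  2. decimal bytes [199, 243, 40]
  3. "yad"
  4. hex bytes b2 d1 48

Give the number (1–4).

4

Key decimal bytes [138, 25, 114, 143, 181, 65] = 8a 19 72 8f b5 41 is 6 bytes > B = 3, so hash it first: H(key) = b1 e9, then zero-pad to 3 bytes: K' = b1 e9 00.
K' ⊕ ipad = 87 df 36; K' ⊕ opad = ed b5 5c.
m1: inner = H(87 df 36 79 38 37) = f5 8f; tag = H(ed b5 5c f5 8f) = d8aa
m2: inner = H(87 df 36 c7 f3 28) = b0 ce; tag = H(ed b5 5c b0 ce) = 1765
m3: inner = H(87 df 36 79 61 64) = 1e bc; tag = H(ed b5 5c 1e bc) = 05d3
m4: inner = H(87 df 36 b2 d1 48) = 8e d9; tag = H(ed b5 5c 8e d9) = 2243 ← matches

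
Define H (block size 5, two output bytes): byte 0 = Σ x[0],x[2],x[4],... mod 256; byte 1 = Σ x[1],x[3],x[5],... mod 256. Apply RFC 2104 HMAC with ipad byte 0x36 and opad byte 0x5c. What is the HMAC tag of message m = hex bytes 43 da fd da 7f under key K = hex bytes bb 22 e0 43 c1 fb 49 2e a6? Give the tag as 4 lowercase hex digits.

7ccb

Key hex bytes bb 22 e0 43 c1 fb 49 2e a6 is 9 bytes > B = 5, so hash it first: H(key) = 4b 8e, then zero-pad to 5 bytes: K' = 4b 8e 00 00 00.
K' ⊕ ipad = 7d b8 36 36 36.  K' ⊕ opad = 17 d2 5c 5c 5c.
Inner input = (K'⊕ipad) ∥ m = 7d b8 36 36 36 ∥ 43 da fd da 7f.
Inner hash: even-index sum = 669 mod 256 = 157; odd-index sum = 685 mod 256 = 173 → 9d ad.
Outer input = (K'⊕opad) ∥ inner = 17 d2 5c 5c 5c ∥ 9d ad.
Outer hash (tag): even-index sum = 380 mod 256 = 124; odd-index sum = 459 mod 256 = 203 → 7c cb.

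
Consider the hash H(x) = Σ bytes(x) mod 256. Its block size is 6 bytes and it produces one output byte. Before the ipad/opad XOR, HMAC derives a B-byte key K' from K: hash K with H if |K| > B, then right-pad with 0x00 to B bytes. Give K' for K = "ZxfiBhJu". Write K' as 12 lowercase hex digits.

0a0000000000

|K| = 8 > B = 6, so first hash the key.
H(K): sum = 90+120+102+105+66+104+74+117 = 778; mod 256 = 10 → 0a.
Zero-pad H(K) = 0a to 6 bytes: K' = 0a 00 00 00 00 00.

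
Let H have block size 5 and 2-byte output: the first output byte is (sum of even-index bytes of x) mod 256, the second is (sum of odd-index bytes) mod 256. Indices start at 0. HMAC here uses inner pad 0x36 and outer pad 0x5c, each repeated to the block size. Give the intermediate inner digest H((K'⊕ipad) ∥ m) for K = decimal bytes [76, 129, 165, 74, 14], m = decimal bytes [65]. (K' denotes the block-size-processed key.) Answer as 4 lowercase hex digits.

4574

Key decimal bytes [76, 129, 165, 74, 14] = 4c 81 a5 4a 0e is exactly B = 5 bytes: K' = 4c 81 a5 4a 0e.
K' ⊕ ipad = 7a b7 93 7c 38.
Inner input = 7a b7 93 7c 38 ∥ 41.
Inner hash: even-index sum = 325 mod 256 = 69; odd-index sum = 372 mod 256 = 116 → 45 74.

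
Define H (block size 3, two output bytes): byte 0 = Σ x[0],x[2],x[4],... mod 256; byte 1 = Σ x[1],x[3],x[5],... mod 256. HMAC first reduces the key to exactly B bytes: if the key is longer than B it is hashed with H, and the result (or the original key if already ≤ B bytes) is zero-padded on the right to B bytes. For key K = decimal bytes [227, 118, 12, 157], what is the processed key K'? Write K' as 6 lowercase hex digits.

ef1300

|K| = 4 > B = 3, so first hash the key.
H(K): even-index sum = 239 mod 256 = 239; odd-index sum = 275 mod 256 = 19 → ef 13.
Zero-pad H(K) = ef 13 to 3 bytes: K' = ef 13 00.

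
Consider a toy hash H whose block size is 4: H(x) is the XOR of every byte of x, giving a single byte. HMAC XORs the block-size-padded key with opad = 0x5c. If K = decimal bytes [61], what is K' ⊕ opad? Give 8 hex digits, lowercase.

Key decimal bytes [61] = 3d is 1 byte ≤ B = 4; zero-pad to 4 bytes: K' = 3d 00 00 00.
XOR each byte with 0x5c: 3d⊕5c=61, 00⊕5c=5c, 00⊕5c=5c, 00⊕5c=5c.

615c5c5c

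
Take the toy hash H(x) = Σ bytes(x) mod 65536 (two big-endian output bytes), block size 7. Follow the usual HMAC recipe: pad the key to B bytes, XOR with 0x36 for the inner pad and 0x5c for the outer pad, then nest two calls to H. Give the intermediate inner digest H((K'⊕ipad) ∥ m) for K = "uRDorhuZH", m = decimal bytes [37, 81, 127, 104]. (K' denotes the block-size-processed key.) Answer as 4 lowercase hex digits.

02fd

Key "uRDorhuZH" = 75 52 44 6f 72 68 75 5a 48 is 9 bytes > B = 7, so hash it first: H(key) = 03 6b, then zero-pad to 7 bytes: K' = 03 6b 00 00 00 00 00.
K' ⊕ ipad = 35 5d 36 36 36 36 36.
Inner input = 35 5d 36 36 36 36 36 ∥ 25 51 7f 68.
Inner hash: sum = 53+93+54+54+54+54+54+37+81+127+104 = 765 → 02 fd.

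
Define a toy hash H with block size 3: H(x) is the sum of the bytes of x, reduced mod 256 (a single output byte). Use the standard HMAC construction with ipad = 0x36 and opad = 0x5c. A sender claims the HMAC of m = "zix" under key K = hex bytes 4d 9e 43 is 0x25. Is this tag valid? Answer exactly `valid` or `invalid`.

Key hex bytes 4d 9e 43 is exactly B = 3 bytes: K' = 4d 9e 43.
K' ⊕ ipad = 7b a8 75; K' ⊕ opad = 11 c2 1f.
Inner hash: sum = 123+168+117+122+105+120 = 755; mod 256 = 243 → f3.
Outer hash (recomputed tag): sum = 17+194+31+243 = 485; mod 256 = 229 → e5.
Recomputed tag = e5; claimed = 25 → mismatch.

invalid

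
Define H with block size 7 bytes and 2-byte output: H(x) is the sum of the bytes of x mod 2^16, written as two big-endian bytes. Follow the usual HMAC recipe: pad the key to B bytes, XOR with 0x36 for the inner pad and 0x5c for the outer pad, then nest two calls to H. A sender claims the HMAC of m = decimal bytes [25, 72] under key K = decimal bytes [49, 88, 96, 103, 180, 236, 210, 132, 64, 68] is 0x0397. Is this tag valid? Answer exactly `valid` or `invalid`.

invalid

Key decimal bytes [49, 88, 96, 103, 180, 236, 210, 132, 64, 68] = 31 58 60 67 b4 ec d2 84 40 44 is 10 bytes > B = 7, so hash it first: H(key) = 04 ca, then zero-pad to 7 bytes: K' = 04 ca 00 00 00 00 00.
K' ⊕ ipad = 32 fc 36 36 36 36 36; K' ⊕ opad = 58 96 5c 5c 5c 5c 5c.
Inner hash: sum = 50+252+54+54+54+54+54+25+72 = 669 → 02 9d.
Outer hash (recomputed tag): sum = 88+150+92+92+92+92+92+2+157 = 857 → 03 59.
Recomputed tag = 0359; claimed = 0397 → mismatch.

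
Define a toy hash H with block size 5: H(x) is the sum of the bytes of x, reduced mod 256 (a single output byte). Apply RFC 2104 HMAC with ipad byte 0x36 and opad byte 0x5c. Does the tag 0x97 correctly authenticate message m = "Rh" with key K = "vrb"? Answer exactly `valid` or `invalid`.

Key "vrb" = 76 72 62 is 3 bytes ≤ B = 5; zero-pad to 5 bytes: K' = 76 72 62 00 00.
K' ⊕ ipad = 40 44 54 36 36; K' ⊕ opad = 2a 2e 3e 5c 5c.
Inner hash: sum = 64+68+84+54+54+82+104 = 510; mod 256 = 254 → fe.
Outer hash (recomputed tag): sum = 42+46+62+92+92+254 = 588; mod 256 = 76 → 4c.
Recomputed tag = 4c; claimed = 97 → mismatch.

invalid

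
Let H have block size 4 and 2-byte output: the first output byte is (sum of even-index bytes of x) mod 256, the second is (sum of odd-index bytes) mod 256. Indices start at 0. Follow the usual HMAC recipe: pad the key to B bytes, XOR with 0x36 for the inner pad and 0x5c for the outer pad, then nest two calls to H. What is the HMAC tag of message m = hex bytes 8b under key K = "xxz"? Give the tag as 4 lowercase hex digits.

Key "xxz" = 78 78 7a is 3 bytes ≤ B = 4; zero-pad to 4 bytes: K' = 78 78 7a 00.
K' ⊕ ipad = 4e 4e 4c 36.  K' ⊕ opad = 24 24 26 5c.
Inner input = (K'⊕ipad) ∥ m = 4e 4e 4c 36 ∥ 8b.
Inner hash: even-index sum = 293 mod 256 = 37; odd-index sum = 132 mod 256 = 132 → 25 84.
Outer input = (K'⊕opad) ∥ inner = 24 24 26 5c ∥ 25 84.
Outer hash (tag): even-index sum = 111 mod 256 = 111; odd-index sum = 260 mod 256 = 4 → 6f 04.

6f04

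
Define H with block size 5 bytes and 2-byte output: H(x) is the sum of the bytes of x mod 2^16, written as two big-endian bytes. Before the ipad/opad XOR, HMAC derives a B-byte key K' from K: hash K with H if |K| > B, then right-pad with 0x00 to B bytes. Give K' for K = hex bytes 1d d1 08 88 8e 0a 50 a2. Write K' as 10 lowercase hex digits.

0308000000

|K| = 8 > B = 5, so first hash the key.
H(K): sum = 29+209+8+136+142+10+80+162 = 776 → 03 08.
Zero-pad H(K) = 03 08 to 5 bytes: K' = 03 08 00 00 00.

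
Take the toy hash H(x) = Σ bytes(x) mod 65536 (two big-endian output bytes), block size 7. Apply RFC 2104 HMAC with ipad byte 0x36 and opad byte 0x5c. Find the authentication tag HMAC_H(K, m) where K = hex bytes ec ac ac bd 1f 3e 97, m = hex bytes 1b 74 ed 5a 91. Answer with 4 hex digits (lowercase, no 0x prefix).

05b8

Key hex bytes ec ac ac bd 1f 3e 97 is exactly B = 7 bytes: K' = ec ac ac bd 1f 3e 97.
K' ⊕ ipad = da 9a 9a 8b 29 08 a1.  K' ⊕ opad = b0 f0 f0 e1 43 62 cb.
Inner input = (K'⊕ipad) ∥ m = da 9a 9a 8b 29 08 a1 ∥ 1b 74 ed 5a 91.
Inner hash: sum = 218+154+154+139+41+8+161+27+116+237+90+145 = 1490 → 05 d2.
Outer input = (K'⊕opad) ∥ inner = b0 f0 f0 e1 43 62 cb ∥ 05 d2.
Outer hash (tag): sum = 176+240+240+225+67+98+203+5+210 = 1464 → 05 b8.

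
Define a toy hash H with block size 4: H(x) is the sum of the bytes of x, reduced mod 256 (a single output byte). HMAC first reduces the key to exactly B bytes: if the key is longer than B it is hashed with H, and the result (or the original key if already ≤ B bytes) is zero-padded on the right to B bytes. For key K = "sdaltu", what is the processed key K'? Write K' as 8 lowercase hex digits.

|K| = 6 > B = 4, so first hash the key.
H(K): sum = 115+100+97+108+116+117 = 653; mod 256 = 141 → 8d.
Zero-pad H(K) = 8d to 4 bytes: K' = 8d 00 00 00.

8d000000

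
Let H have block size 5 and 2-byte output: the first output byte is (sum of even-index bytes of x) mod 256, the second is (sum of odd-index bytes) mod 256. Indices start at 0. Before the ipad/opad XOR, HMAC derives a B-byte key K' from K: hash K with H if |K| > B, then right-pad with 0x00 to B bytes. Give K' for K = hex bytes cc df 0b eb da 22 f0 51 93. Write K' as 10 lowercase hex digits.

|K| = 9 > B = 5, so first hash the key.
H(K): even-index sum = 820 mod 256 = 52; odd-index sum = 573 mod 256 = 61 → 34 3d.
Zero-pad H(K) = 34 3d to 5 bytes: K' = 34 3d 00 00 00.

343d000000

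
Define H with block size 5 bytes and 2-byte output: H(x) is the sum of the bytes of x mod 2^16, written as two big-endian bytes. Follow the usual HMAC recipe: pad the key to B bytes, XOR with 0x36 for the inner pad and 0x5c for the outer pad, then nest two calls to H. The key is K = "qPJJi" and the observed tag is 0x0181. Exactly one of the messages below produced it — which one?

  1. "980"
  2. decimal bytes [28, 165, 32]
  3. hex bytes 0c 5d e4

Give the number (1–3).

Key "qPJJi" = 71 50 4a 4a 69 is exactly B = 5 bytes: K' = 71 50 4a 4a 69.
K' ⊕ ipad = 47 66 7c 7c 5f; K' ⊕ opad = 2d 0c 16 16 35.
m1: inner = H(47 66 7c 7c 5f 39 38 30) = 02 a5; tag = H(2d 0c 16 16 35 02 a5) = 0141
m2: inner = H(47 66 7c 7c 5f 1c a5 20) = 02 e5; tag = H(2d 0c 16 16 35 02 e5) = 0181 ← matches
m3: inner = H(47 66 7c 7c 5f 0c 5d e4) = 03 51; tag = H(2d 0c 16 16 35 03 51) = 00ee

2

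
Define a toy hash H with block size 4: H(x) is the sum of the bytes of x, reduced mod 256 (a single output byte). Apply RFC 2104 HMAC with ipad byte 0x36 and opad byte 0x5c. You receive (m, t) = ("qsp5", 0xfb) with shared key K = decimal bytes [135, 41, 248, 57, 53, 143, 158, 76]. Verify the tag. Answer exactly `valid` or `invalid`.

invalid

Key decimal bytes [135, 41, 248, 57, 53, 143, 158, 76] = 87 29 f8 39 35 8f 9e 4c is 8 bytes > B = 4, so hash it first: H(key) = 8f, then zero-pad to 4 bytes: K' = 8f 00 00 00.
K' ⊕ ipad = b9 36 36 36; K' ⊕ opad = d3 5c 5c 5c.
Inner hash: sum = 185+54+54+54+113+115+112+53 = 740; mod 256 = 228 → e4.
Outer hash (recomputed tag): sum = 211+92+92+92+228 = 715; mod 256 = 203 → cb.
Recomputed tag = cb; claimed = fb → mismatch.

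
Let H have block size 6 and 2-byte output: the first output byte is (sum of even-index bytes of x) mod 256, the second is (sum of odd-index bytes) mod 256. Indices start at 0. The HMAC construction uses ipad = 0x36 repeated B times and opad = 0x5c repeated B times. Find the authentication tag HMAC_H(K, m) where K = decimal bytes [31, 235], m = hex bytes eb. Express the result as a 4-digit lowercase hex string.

Key decimal bytes [31, 235] = 1f eb is 2 bytes ≤ B = 6; zero-pad to 6 bytes: K' = 1f eb 00 00 00 00.
K' ⊕ ipad = 29 dd 36 36 36 36.  K' ⊕ opad = 43 b7 5c 5c 5c 5c.
Inner input = (K'⊕ipad) ∥ m = 29 dd 36 36 36 36 ∥ eb.
Inner hash: even-index sum = 384 mod 256 = 128; odd-index sum = 329 mod 256 = 73 → 80 49.
Outer input = (K'⊕opad) ∥ inner = 43 b7 5c 5c 5c 5c ∥ 80 49.
Outer hash (tag): even-index sum = 379 mod 256 = 123; odd-index sum = 440 mod 256 = 184 → 7b b8.

7bb8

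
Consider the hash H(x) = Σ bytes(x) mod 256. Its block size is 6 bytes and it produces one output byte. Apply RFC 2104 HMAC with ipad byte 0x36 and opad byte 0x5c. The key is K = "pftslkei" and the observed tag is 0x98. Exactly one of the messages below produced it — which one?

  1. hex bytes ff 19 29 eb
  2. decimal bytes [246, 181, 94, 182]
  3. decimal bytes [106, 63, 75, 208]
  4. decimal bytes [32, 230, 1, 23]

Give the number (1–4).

1

Key "pftslkei" = 70 66 74 73 6c 6b 65 69 is 8 bytes > B = 6, so hash it first: H(key) = 62, then zero-pad to 6 bytes: K' = 62 00 00 00 00 00.
K' ⊕ ipad = 54 36 36 36 36 36; K' ⊕ opad = 3e 5c 5c 5c 5c 5c.
m1: inner = H(54 36 36 36 36 36 ff 19 29 eb) = 8e; tag = H(3e 5c 5c 5c 5c 5c 8e) = 98 ← matches
m2: inner = H(54 36 36 36 36 36 f6 b5 5e b6) = 21; tag = H(3e 5c 5c 5c 5c 5c 21) = 2b
m3: inner = H(54 36 36 36 36 36 6a 3f 4b d0) = 26; tag = H(3e 5c 5c 5c 5c 5c 26) = 30
m4: inner = H(54 36 36 36 36 36 20 e6 01 17) = 80; tag = H(3e 5c 5c 5c 5c 5c 80) = 8a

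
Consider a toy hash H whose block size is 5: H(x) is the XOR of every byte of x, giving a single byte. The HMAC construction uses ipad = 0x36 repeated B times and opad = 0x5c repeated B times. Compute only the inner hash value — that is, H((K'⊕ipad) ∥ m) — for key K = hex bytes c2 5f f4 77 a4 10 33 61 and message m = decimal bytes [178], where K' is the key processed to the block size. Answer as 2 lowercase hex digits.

7c

Key hex bytes c2 5f f4 77 a4 10 33 61 is 8 bytes > B = 5, so hash it first: H(key) = f8, then zero-pad to 5 bytes: K' = f8 00 00 00 00.
K' ⊕ ipad = ce 36 36 36 36.
Inner input = ce 36 36 36 36 ∥ b2.
Inner hash: XOR ce⊕36⊕36⊕36⊕36⊕b2 = 7c.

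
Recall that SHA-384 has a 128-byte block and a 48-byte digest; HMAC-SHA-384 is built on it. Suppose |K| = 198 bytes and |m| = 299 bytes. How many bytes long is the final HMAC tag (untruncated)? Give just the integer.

48

The tag is one SHA-384 digest: 48 bytes.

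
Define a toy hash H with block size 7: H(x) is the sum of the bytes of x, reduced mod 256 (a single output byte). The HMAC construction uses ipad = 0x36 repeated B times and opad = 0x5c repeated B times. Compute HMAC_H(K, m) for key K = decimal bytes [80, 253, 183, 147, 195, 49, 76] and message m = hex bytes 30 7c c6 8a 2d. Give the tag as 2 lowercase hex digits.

79

Key decimal bytes [80, 253, 183, 147, 195, 49, 76] = 50 fd b7 93 c3 31 4c is exactly B = 7 bytes: K' = 50 fd b7 93 c3 31 4c.
K' ⊕ ipad = 66 cb 81 a5 f5 07 7a.  K' ⊕ opad = 0c a1 eb cf 9f 6d 10.
Inner input = (K'⊕ipad) ∥ m = 66 cb 81 a5 f5 07 7a ∥ 30 7c c6 8a 2d.
Inner hash: sum = 102+203+129+165+245+7+122+48+124+198+138+45 = 1526; mod 256 = 246 → f6.
Outer input = (K'⊕opad) ∥ inner = 0c a1 eb cf 9f 6d 10 ∥ f6.
Outer hash (tag): sum = 12+161+235+207+159+109+16+246 = 1145; mod 256 = 121 → 79.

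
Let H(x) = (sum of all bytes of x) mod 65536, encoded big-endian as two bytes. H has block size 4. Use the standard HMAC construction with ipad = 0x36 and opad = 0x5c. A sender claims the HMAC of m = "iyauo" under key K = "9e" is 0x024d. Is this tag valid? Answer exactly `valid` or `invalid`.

Key "9e" = 39 65 is 2 bytes ≤ B = 4; zero-pad to 4 bytes: K' = 39 65 00 00.
K' ⊕ ipad = 0f 53 36 36; K' ⊕ opad = 65 39 5c 5c.
Inner hash: sum = 15+83+54+54+105+121+97+117+111 = 757 → 02 f5.
Outer hash (recomputed tag): sum = 101+57+92+92+2+245 = 589 → 02 4d.
Recomputed tag = 024d; claimed = 024d → match.

valid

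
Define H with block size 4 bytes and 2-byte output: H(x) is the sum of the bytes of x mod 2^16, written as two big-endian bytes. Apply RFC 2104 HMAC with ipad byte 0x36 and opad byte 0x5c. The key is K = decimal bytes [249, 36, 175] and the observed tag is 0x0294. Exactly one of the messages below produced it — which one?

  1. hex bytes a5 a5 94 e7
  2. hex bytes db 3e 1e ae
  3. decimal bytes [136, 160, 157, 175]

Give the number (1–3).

Key decimal bytes [249, 36, 175] = f9 24 af is 3 bytes ≤ B = 4; zero-pad to 4 bytes: K' = f9 24 af 00.
K' ⊕ ipad = cf 12 99 36; K' ⊕ opad = a5 78 f3 5c.
m1: inner = H(cf 12 99 36 a5 a5 94 e7) = 04 75; tag = H(a5 78 f3 5c 04 75) = 02e5
m2: inner = H(cf 12 99 36 db 3e 1e ae) = 03 95; tag = H(a5 78 f3 5c 03 95) = 0304
m3: inner = H(cf 12 99 36 88 a0 9d af) = 04 24; tag = H(a5 78 f3 5c 04 24) = 0294 ← matches

3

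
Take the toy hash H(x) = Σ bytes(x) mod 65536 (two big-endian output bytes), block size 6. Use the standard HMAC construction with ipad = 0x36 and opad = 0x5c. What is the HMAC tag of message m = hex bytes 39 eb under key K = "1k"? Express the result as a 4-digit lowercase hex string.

0276

Key "1k" = 31 6b is 2 bytes ≤ B = 6; zero-pad to 6 bytes: K' = 31 6b 00 00 00 00.
K' ⊕ ipad = 07 5d 36 36 36 36.  K' ⊕ opad = 6d 37 5c 5c 5c 5c.
Inner input = (K'⊕ipad) ∥ m = 07 5d 36 36 36 36 ∥ 39 eb.
Inner hash: sum = 7+93+54+54+54+54+57+235 = 608 → 02 60.
Outer input = (K'⊕opad) ∥ inner = 6d 37 5c 5c 5c 5c ∥ 02 60.
Outer hash (tag): sum = 109+55+92+92+92+92+2+96 = 630 → 02 76.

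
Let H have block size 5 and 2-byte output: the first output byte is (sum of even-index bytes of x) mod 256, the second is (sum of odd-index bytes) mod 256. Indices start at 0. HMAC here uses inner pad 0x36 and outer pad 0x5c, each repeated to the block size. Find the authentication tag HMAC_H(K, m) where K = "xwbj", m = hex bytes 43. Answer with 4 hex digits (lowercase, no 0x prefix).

9e39

Key "xwbj" = 78 77 62 6a is 4 bytes ≤ B = 5; zero-pad to 5 bytes: K' = 78 77 62 6a 00.
K' ⊕ ipad = 4e 41 54 5c 36.  K' ⊕ opad = 24 2b 3e 36 5c.
Inner input = (K'⊕ipad) ∥ m = 4e 41 54 5c 36 ∥ 43.
Inner hash: even-index sum = 216 mod 256 = 216; odd-index sum = 224 mod 256 = 224 → d8 e0.
Outer input = (K'⊕opad) ∥ inner = 24 2b 3e 36 5c ∥ d8 e0.
Outer hash (tag): even-index sum = 414 mod 256 = 158; odd-index sum = 313 mod 256 = 57 → 9e 39.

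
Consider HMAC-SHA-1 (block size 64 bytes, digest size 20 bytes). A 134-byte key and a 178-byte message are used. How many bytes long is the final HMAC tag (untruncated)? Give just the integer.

20

The tag is one SHA-1 digest: 20 bytes.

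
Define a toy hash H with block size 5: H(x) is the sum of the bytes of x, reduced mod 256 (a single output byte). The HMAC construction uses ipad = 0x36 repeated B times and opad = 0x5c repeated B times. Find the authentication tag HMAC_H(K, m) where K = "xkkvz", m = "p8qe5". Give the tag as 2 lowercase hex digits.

29

Key "xkkvz" = 78 6b 6b 76 7a is exactly B = 5 bytes: K' = 78 6b 6b 76 7a.
K' ⊕ ipad = 4e 5d 5d 40 4c.  K' ⊕ opad = 24 37 37 2a 26.
Inner input = (K'⊕ipad) ∥ m = 4e 5d 5d 40 4c ∥ 70 38 71 65 35.
Inner hash: sum = 78+93+93+64+76+112+56+113+101+53 = 839; mod 256 = 71 → 47.
Outer input = (K'⊕opad) ∥ inner = 24 37 37 2a 26 ∥ 47.
Outer hash (tag): sum = 36+55+55+42+38+71 = 297; mod 256 = 41 → 29.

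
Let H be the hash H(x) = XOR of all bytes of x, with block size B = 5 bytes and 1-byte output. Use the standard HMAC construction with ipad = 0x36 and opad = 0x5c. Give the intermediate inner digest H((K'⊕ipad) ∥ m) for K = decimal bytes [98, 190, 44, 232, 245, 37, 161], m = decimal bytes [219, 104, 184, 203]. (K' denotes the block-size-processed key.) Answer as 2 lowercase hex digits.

Key decimal bytes [98, 190, 44, 232, 245, 37, 161] = 62 be 2c e8 f5 25 a1 is 7 bytes > B = 5, so hash it first: H(key) = 69, then zero-pad to 5 bytes: K' = 69 00 00 00 00.
K' ⊕ ipad = 5f 36 36 36 36.
Inner input = 5f 36 36 36 36 ∥ db 68 b8 cb.
Inner hash: XOR 5f⊕36⊕36⊕36⊕36⊕db⊕68⊕b8⊕cb = 9f.

9f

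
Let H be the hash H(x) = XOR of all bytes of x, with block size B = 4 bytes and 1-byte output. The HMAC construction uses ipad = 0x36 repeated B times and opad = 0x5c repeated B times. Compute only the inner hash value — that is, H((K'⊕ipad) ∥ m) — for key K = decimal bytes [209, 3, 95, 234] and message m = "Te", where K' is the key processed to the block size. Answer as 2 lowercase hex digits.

56

Key decimal bytes [209, 3, 95, 234] = d1 03 5f ea is exactly B = 4 bytes: K' = d1 03 5f ea.
K' ⊕ ipad = e7 35 69 dc.
Inner input = e7 35 69 dc ∥ 54 65.
Inner hash: XOR e7⊕35⊕69⊕dc⊕54⊕65 = 56.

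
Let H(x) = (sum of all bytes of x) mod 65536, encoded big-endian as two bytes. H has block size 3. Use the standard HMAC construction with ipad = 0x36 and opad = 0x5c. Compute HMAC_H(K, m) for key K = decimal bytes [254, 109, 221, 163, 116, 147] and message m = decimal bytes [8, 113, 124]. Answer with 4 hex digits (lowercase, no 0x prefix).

Key decimal bytes [254, 109, 221, 163, 116, 147] = fe 6d dd a3 74 93 is 6 bytes > B = 3, so hash it first: H(key) = 03 f2, then zero-pad to 3 bytes: K' = 03 f2 00.
K' ⊕ ipad = 35 c4 36.  K' ⊕ opad = 5f ae 5c.
Inner input = (K'⊕ipad) ∥ m = 35 c4 36 ∥ 08 71 7c.
Inner hash: sum = 53+196+54+8+113+124 = 548 → 02 24.
Outer input = (K'⊕opad) ∥ inner = 5f ae 5c ∥ 02 24.
Outer hash (tag): sum = 95+174+92+2+36 = 399 → 01 8f.

018f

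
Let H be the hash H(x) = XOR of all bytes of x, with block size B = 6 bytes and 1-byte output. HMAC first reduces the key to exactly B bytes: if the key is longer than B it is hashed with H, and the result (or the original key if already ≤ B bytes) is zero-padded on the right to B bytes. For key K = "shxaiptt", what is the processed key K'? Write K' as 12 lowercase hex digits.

1b0000000000

|K| = 8 > B = 6, so first hash the key.
H(K): XOR 73⊕68⊕78⊕61⊕69⊕70⊕74⊕74 = 1b.
Zero-pad H(K) = 1b to 6 bytes: K' = 1b 00 00 00 00 00.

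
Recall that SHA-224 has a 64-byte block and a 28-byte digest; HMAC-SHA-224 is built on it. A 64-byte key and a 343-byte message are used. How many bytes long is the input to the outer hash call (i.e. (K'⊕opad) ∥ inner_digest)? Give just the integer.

92

Key is 64 ≤ 64 bytes, zero-padded: |K'| = 64.
Outer input = (K'⊕opad) ∥ H(inner) → 64 + 28 = 92 bytes.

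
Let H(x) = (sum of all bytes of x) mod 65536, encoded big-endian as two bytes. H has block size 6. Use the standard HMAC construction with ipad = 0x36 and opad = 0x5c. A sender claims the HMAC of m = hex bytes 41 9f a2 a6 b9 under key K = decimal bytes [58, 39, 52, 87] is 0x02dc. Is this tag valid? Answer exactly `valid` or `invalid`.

valid

Key decimal bytes [58, 39, 52, 87] = 3a 27 34 57 is 4 bytes ≤ B = 6; zero-pad to 6 bytes: K' = 3a 27 34 57 00 00.
K' ⊕ ipad = 0c 11 02 61 36 36; K' ⊕ opad = 66 7b 68 0b 5c 5c.
Inner hash: sum = 12+17+2+97+54+54+65+159+162+166+185 = 973 → 03 cd.
Outer hash (recomputed tag): sum = 102+123+104+11+92+92+3+205 = 732 → 02 dc.
Recomputed tag = 02dc; claimed = 02dc → match.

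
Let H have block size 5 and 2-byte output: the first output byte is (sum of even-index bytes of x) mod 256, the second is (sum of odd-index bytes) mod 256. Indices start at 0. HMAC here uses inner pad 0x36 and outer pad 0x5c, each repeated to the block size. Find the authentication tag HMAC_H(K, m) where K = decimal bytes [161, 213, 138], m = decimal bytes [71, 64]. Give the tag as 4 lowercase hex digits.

8fae

Key decimal bytes [161, 213, 138] = a1 d5 8a is 3 bytes ≤ B = 5; zero-pad to 5 bytes: K' = a1 d5 8a 00 00.
K' ⊕ ipad = 97 e3 bc 36 36.  K' ⊕ opad = fd 89 d6 5c 5c.
Inner input = (K'⊕ipad) ∥ m = 97 e3 bc 36 36 ∥ 47 40.
Inner hash: even-index sum = 457 mod 256 = 201; odd-index sum = 352 mod 256 = 96 → c9 60.
Outer input = (K'⊕opad) ∥ inner = fd 89 d6 5c 5c ∥ c9 60.
Outer hash (tag): even-index sum = 655 mod 256 = 143; odd-index sum = 430 mod 256 = 174 → 8f ae.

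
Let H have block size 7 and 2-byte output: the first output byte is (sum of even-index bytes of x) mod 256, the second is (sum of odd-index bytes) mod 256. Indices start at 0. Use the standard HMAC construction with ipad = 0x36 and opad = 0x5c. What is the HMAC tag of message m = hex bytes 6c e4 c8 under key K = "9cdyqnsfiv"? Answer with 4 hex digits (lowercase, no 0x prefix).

7a94

Key "9cdyqnsfiv" = 39 63 64 79 71 6e 73 66 69 76 is 10 bytes > B = 7, so hash it first: H(key) = ea 26, then zero-pad to 7 bytes: K' = ea 26 00 00 00 00 00.
K' ⊕ ipad = dc 10 36 36 36 36 36.  K' ⊕ opad = b6 7a 5c 5c 5c 5c 5c.
Inner input = (K'⊕ipad) ∥ m = dc 10 36 36 36 36 36 ∥ 6c e4 c8.
Inner hash: even-index sum = 610 mod 256 = 98; odd-index sum = 432 mod 256 = 176 → 62 b0.
Outer input = (K'⊕opad) ∥ inner = b6 7a 5c 5c 5c 5c 5c ∥ 62 b0.
Outer hash (tag): even-index sum = 634 mod 256 = 122; odd-index sum = 404 mod 256 = 148 → 7a 94.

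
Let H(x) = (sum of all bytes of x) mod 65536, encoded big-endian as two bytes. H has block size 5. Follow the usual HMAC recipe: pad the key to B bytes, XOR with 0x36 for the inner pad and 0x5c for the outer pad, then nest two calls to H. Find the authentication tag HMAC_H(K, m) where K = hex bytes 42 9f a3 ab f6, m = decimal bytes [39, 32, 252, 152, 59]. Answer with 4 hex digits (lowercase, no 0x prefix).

Key hex bytes 42 9f a3 ab f6 is exactly B = 5 bytes: K' = 42 9f a3 ab f6.
K' ⊕ ipad = 74 a9 95 9d c0.  K' ⊕ opad = 1e c3 ff f7 aa.
Inner input = (K'⊕ipad) ∥ m = 74 a9 95 9d c0 ∥ 27 20 fc 98 3b.
Inner hash: sum = 116+169+149+157+192+39+32+252+152+59 = 1317 → 05 25.
Outer input = (K'⊕opad) ∥ inner = 1e c3 ff f7 aa ∥ 05 25.
Outer hash (tag): sum = 30+195+255+247+170+5+37 = 939 → 03 ab.

03ab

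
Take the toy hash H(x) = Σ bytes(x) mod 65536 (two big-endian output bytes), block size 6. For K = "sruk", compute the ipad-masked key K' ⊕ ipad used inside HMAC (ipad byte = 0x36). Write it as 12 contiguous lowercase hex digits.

Key "sruk" = 73 72 75 6b is 4 bytes ≤ B = 6; zero-pad to 6 bytes: K' = 73 72 75 6b 00 00.
XOR each byte with 0x36: 73⊕36=45, 72⊕36=44, 75⊕36=43, 6b⊕36=5d, 00⊕36=36, 00⊕36=36.

4544435d3636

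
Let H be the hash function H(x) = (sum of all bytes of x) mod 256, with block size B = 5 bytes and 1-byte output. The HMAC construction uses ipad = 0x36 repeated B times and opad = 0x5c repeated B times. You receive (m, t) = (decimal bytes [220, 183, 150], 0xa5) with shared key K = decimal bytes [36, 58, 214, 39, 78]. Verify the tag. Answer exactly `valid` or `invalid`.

Key decimal bytes [36, 58, 214, 39, 78] = 24 3a d6 27 4e is exactly B = 5 bytes: K' = 24 3a d6 27 4e.
K' ⊕ ipad = 12 0c e0 11 78; K' ⊕ opad = 78 66 8a 7b 12.
Inner hash: sum = 18+12+224+17+120+220+183+150 = 944; mod 256 = 176 → b0.
Outer hash (recomputed tag): sum = 120+102+138+123+18+176 = 677; mod 256 = 165 → a5.
Recomputed tag = a5; claimed = a5 → match.

valid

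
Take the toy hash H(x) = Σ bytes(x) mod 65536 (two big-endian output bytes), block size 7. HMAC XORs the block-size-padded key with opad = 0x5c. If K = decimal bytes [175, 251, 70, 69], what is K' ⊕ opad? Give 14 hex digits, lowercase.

f3a71a195c5c5c

Key decimal bytes [175, 251, 70, 69] = af fb 46 45 is 4 bytes ≤ B = 7; zero-pad to 7 bytes: K' = af fb 46 45 00 00 00.
XOR each byte with 0x5c: af⊕5c=f3, fb⊕5c=a7, 46⊕5c=1a, 45⊕5c=19, 00⊕5c=5c, 00⊕5c=5c, 00⊕5c=5c.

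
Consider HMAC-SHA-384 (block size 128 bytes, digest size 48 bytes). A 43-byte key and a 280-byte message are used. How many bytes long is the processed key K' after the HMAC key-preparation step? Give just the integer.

Key is 43 ≤ 128 bytes, zero-padded: |K'| = 128.

128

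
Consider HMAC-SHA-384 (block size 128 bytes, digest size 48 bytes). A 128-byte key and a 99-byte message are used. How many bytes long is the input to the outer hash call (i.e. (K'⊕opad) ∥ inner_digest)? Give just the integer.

Key is 128 ≤ 128 bytes, zero-padded: |K'| = 128.
Outer input = (K'⊕opad) ∥ H(inner) → 128 + 48 = 176 bytes.

176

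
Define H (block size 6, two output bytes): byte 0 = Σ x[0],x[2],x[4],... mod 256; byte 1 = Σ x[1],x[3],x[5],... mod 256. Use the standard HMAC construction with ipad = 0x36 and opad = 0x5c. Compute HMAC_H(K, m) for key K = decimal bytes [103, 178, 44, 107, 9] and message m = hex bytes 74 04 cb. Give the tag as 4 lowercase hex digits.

Key decimal bytes [103, 178, 44, 107, 9] = 67 b2 2c 6b 09 is 5 bytes ≤ B = 6; zero-pad to 6 bytes: K' = 67 b2 2c 6b 09 00.
K' ⊕ ipad = 51 84 1a 5d 3f 36.  K' ⊕ opad = 3b ee 70 37 55 5c.
Inner input = (K'⊕ipad) ∥ m = 51 84 1a 5d 3f 36 ∥ 74 04 cb.
Inner hash: even-index sum = 489 mod 256 = 233; odd-index sum = 283 mod 256 = 27 → e9 1b.
Outer input = (K'⊕opad) ∥ inner = 3b ee 70 37 55 5c ∥ e9 1b.
Outer hash (tag): even-index sum = 489 mod 256 = 233; odd-index sum = 412 mod 256 = 156 → e9 9c.

e99c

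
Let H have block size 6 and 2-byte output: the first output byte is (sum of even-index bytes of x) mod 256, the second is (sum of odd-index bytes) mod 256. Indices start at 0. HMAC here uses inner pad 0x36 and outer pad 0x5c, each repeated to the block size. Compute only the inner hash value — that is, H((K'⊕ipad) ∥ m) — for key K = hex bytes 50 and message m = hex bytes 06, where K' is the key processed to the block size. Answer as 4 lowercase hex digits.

Key hex bytes 50 is 1 byte ≤ B = 6; zero-pad to 6 bytes: K' = 50 00 00 00 00 00.
K' ⊕ ipad = 66 36 36 36 36 36.
Inner input = 66 36 36 36 36 36 ∥ 06.
Inner hash: even-index sum = 216 mod 256 = 216; odd-index sum = 162 mod 256 = 162 → d8 a2.

d8a2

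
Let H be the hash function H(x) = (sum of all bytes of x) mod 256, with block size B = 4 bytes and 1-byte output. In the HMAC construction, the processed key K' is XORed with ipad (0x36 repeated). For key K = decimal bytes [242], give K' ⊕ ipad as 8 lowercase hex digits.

c4363636

Key decimal bytes [242] = f2 is 1 byte ≤ B = 4; zero-pad to 4 bytes: K' = f2 00 00 00.
XOR each byte with 0x36: f2⊕36=c4, 00⊕36=36, 00⊕36=36, 00⊕36=36.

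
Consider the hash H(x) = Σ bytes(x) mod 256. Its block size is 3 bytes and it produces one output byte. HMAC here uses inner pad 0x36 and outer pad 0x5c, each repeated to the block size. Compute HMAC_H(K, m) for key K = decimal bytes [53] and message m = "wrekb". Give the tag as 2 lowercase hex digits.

ab

Key decimal bytes [53] = 35 is 1 byte ≤ B = 3; zero-pad to 3 bytes: K' = 35 00 00.
K' ⊕ ipad = 03 36 36.  K' ⊕ opad = 69 5c 5c.
Inner input = (K'⊕ipad) ∥ m = 03 36 36 ∥ 77 72 65 6b 62.
Inner hash: sum = 3+54+54+119+114+101+107+98 = 650; mod 256 = 138 → 8a.
Outer input = (K'⊕opad) ∥ inner = 69 5c 5c ∥ 8a.
Outer hash (tag): sum = 105+92+92+138 = 427; mod 256 = 171 → ab.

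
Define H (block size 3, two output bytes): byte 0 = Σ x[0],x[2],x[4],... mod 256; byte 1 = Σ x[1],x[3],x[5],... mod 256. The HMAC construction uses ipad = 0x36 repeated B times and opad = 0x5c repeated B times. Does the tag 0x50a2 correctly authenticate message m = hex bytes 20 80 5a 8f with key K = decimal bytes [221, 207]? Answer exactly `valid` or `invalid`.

Key decimal bytes [221, 207] = dd cf is 2 bytes ≤ B = 3; zero-pad to 3 bytes: K' = dd cf 00.
K' ⊕ ipad = eb f9 36; K' ⊕ opad = 81 93 5c.
Inner hash: even-index sum = 560 mod 256 = 48; odd-index sum = 371 mod 256 = 115 → 30 73.
Outer hash (recomputed tag): even-index sum = 336 mod 256 = 80; odd-index sum = 195 mod 256 = 195 → 50 c3.
Recomputed tag = 50c3; claimed = 50a2 → mismatch.

invalid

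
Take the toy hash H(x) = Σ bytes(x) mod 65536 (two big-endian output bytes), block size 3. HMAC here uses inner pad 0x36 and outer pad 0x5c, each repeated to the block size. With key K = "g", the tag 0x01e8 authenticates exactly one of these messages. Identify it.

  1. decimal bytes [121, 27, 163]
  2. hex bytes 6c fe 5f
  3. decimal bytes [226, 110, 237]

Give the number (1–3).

Key "g" = 67 is 1 byte ≤ B = 3; zero-pad to 3 bytes: K' = 67 00 00.
K' ⊕ ipad = 51 36 36; K' ⊕ opad = 3b 5c 5c.
m1: inner = H(51 36 36 79 1b a3) = 01 f4; tag = H(3b 5c 5c 01 f4) = 01e8 ← matches
m2: inner = H(51 36 36 6c fe 5f) = 02 86; tag = H(3b 5c 5c 02 86) = 017b
m3: inner = H(51 36 36 e2 6e ed) = 02 fa; tag = H(3b 5c 5c 02 fa) = 01ef

1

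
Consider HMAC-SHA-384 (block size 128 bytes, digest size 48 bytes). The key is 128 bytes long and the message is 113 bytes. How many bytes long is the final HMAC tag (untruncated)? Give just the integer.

The tag is one SHA-384 digest: 48 bytes.

48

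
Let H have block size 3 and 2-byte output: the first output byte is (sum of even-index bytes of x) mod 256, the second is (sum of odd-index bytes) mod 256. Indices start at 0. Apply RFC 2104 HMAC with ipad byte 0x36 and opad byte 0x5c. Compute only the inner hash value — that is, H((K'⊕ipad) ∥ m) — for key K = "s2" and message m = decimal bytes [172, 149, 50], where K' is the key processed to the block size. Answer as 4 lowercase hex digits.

Key "s2" = 73 32 is 2 bytes ≤ B = 3; zero-pad to 3 bytes: K' = 73 32 00.
K' ⊕ ipad = 45 04 36.
Inner input = 45 04 36 ∥ ac 95 32.
Inner hash: even-index sum = 272 mod 256 = 16; odd-index sum = 226 mod 256 = 226 → 10 e2.

10e2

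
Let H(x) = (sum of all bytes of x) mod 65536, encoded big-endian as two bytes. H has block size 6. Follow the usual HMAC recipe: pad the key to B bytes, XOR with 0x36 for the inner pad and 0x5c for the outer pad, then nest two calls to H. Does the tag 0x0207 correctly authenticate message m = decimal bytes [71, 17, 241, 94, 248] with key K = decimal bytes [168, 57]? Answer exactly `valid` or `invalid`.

invalid

Key decimal bytes [168, 57] = a8 39 is 2 bytes ≤ B = 6; zero-pad to 6 bytes: K' = a8 39 00 00 00 00.
K' ⊕ ipad = 9e 0f 36 36 36 36; K' ⊕ opad = f4 65 5c 5c 5c 5c.
Inner hash: sum = 158+15+54+54+54+54+71+17+241+94+248 = 1060 → 04 24.
Outer hash (recomputed tag): sum = 244+101+92+92+92+92+4+36 = 753 → 02 f1.
Recomputed tag = 02f1; claimed = 0207 → mismatch.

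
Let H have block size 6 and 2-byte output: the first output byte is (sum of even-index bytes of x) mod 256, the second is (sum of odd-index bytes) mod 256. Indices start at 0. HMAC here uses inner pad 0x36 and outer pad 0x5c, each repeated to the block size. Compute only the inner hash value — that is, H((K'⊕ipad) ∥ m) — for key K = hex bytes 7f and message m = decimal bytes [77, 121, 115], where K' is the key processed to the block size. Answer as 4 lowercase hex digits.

751b

Key hex bytes 7f is 1 byte ≤ B = 6; zero-pad to 6 bytes: K' = 7f 00 00 00 00 00.
K' ⊕ ipad = 49 36 36 36 36 36.
Inner input = 49 36 36 36 36 36 ∥ 4d 79 73.
Inner hash: even-index sum = 373 mod 256 = 117; odd-index sum = 283 mod 256 = 27 → 75 1b.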